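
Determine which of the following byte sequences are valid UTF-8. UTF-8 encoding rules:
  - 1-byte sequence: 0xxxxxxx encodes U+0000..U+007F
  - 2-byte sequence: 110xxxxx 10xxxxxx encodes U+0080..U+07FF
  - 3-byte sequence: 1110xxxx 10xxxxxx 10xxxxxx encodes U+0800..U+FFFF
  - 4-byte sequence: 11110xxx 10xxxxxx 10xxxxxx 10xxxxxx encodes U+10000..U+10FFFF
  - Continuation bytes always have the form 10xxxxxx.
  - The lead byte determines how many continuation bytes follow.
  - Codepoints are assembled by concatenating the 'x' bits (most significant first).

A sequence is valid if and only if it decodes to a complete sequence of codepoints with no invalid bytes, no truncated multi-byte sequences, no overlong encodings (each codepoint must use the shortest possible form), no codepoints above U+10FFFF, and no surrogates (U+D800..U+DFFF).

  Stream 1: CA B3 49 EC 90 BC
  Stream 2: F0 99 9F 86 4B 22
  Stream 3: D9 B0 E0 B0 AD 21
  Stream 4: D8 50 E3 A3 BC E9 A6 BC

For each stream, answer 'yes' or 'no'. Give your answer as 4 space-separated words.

Stream 1: decodes cleanly. VALID
Stream 2: decodes cleanly. VALID
Stream 3: decodes cleanly. VALID
Stream 4: error at byte offset 1. INVALID

Answer: yes yes yes no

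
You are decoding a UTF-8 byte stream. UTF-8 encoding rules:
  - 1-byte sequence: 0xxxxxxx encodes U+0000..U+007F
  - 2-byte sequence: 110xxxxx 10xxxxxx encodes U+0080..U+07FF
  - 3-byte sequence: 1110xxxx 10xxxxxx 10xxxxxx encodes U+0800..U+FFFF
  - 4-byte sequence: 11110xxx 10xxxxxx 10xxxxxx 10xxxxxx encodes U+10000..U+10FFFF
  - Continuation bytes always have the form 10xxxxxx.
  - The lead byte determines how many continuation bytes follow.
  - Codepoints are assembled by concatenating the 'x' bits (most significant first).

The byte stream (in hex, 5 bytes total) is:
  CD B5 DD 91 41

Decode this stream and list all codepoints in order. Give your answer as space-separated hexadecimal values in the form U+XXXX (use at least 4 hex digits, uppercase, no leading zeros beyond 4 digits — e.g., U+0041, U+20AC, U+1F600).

Byte[0]=CD: 2-byte lead, need 1 cont bytes. acc=0xD
Byte[1]=B5: continuation. acc=(acc<<6)|0x35=0x375
Completed: cp=U+0375 (starts at byte 0)
Byte[2]=DD: 2-byte lead, need 1 cont bytes. acc=0x1D
Byte[3]=91: continuation. acc=(acc<<6)|0x11=0x751
Completed: cp=U+0751 (starts at byte 2)
Byte[4]=41: 1-byte ASCII. cp=U+0041

Answer: U+0375 U+0751 U+0041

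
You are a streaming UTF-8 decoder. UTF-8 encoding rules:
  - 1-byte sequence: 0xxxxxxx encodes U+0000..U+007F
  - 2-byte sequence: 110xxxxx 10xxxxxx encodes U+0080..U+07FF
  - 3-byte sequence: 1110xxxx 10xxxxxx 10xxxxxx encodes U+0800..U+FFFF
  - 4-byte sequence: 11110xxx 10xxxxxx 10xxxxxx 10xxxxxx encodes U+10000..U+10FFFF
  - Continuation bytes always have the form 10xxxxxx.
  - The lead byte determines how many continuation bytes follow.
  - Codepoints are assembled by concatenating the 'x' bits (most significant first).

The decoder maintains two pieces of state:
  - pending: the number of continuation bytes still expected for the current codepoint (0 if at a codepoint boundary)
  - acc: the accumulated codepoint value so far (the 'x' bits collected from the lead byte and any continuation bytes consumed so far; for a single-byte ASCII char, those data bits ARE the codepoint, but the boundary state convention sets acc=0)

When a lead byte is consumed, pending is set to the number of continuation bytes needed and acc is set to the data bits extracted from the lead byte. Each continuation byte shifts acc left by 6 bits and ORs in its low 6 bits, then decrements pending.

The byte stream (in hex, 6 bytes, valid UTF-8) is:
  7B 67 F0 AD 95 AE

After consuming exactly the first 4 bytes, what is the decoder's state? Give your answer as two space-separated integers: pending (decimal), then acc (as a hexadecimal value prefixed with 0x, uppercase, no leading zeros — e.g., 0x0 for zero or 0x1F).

Answer: 2 0x2D

Derivation:
Byte[0]=7B: 1-byte. pending=0, acc=0x0
Byte[1]=67: 1-byte. pending=0, acc=0x0
Byte[2]=F0: 4-byte lead. pending=3, acc=0x0
Byte[3]=AD: continuation. acc=(acc<<6)|0x2D=0x2D, pending=2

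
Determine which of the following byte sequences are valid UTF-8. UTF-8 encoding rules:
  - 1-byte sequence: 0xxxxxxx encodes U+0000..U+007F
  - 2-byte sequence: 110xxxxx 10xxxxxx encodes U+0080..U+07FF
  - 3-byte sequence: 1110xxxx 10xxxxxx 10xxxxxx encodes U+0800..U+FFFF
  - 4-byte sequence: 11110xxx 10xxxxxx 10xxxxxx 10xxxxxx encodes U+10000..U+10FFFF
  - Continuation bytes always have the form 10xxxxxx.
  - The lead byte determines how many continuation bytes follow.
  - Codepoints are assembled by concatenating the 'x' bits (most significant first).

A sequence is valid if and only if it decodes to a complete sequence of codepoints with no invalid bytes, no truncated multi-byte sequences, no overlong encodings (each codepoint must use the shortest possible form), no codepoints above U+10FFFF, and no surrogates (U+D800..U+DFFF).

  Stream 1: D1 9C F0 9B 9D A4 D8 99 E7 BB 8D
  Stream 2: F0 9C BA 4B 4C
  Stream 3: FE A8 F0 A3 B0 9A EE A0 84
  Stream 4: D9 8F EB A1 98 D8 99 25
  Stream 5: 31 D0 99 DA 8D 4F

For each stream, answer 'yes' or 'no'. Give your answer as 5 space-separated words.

Answer: yes no no yes yes

Derivation:
Stream 1: decodes cleanly. VALID
Stream 2: error at byte offset 3. INVALID
Stream 3: error at byte offset 0. INVALID
Stream 4: decodes cleanly. VALID
Stream 5: decodes cleanly. VALID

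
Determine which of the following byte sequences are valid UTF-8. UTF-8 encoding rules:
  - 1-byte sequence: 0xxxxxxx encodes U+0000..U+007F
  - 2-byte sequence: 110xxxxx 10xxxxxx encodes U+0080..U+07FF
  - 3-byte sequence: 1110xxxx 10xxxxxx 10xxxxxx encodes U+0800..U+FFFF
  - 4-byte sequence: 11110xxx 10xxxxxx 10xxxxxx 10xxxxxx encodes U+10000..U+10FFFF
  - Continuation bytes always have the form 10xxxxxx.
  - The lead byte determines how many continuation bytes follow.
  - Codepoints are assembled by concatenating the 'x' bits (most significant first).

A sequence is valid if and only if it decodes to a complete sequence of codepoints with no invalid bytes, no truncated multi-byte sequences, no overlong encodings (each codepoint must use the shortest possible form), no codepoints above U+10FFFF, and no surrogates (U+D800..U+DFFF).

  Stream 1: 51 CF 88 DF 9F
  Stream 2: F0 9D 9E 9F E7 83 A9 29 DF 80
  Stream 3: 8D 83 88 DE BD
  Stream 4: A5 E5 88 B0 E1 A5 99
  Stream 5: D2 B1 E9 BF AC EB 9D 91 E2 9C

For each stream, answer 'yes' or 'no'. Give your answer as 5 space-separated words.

Answer: yes yes no no no

Derivation:
Stream 1: decodes cleanly. VALID
Stream 2: decodes cleanly. VALID
Stream 3: error at byte offset 0. INVALID
Stream 4: error at byte offset 0. INVALID
Stream 5: error at byte offset 10. INVALID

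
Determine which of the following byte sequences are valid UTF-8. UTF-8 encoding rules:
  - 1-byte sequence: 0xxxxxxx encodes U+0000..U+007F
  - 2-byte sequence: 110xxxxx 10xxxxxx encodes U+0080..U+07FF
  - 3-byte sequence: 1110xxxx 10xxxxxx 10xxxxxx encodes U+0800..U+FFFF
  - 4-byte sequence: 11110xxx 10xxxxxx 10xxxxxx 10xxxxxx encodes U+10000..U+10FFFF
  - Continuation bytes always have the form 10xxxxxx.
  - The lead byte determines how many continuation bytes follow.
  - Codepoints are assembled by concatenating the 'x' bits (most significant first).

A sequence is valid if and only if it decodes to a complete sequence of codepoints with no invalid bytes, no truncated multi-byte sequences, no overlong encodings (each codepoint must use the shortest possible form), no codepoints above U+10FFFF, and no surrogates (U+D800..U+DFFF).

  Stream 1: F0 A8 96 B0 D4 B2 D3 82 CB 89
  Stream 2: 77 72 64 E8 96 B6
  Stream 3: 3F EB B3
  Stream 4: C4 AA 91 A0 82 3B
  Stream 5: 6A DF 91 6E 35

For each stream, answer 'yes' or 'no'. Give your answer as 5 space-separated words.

Answer: yes yes no no yes

Derivation:
Stream 1: decodes cleanly. VALID
Stream 2: decodes cleanly. VALID
Stream 3: error at byte offset 3. INVALID
Stream 4: error at byte offset 2. INVALID
Stream 5: decodes cleanly. VALID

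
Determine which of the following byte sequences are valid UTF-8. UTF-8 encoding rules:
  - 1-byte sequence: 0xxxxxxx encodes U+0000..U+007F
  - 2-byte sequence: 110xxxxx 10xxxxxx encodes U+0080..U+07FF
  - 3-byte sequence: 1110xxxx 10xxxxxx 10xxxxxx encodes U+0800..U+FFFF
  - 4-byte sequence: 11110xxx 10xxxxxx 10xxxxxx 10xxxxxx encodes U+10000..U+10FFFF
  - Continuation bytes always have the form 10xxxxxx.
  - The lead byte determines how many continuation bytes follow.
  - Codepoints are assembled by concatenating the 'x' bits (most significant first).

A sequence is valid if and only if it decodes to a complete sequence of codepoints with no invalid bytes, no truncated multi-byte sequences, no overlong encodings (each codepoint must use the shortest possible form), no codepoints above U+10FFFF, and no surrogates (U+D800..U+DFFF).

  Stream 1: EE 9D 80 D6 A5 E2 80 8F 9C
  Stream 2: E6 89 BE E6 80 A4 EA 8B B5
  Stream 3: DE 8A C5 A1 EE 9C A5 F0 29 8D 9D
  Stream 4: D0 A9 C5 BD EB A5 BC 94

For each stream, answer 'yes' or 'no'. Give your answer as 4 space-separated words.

Stream 1: error at byte offset 8. INVALID
Stream 2: decodes cleanly. VALID
Stream 3: error at byte offset 8. INVALID
Stream 4: error at byte offset 7. INVALID

Answer: no yes no no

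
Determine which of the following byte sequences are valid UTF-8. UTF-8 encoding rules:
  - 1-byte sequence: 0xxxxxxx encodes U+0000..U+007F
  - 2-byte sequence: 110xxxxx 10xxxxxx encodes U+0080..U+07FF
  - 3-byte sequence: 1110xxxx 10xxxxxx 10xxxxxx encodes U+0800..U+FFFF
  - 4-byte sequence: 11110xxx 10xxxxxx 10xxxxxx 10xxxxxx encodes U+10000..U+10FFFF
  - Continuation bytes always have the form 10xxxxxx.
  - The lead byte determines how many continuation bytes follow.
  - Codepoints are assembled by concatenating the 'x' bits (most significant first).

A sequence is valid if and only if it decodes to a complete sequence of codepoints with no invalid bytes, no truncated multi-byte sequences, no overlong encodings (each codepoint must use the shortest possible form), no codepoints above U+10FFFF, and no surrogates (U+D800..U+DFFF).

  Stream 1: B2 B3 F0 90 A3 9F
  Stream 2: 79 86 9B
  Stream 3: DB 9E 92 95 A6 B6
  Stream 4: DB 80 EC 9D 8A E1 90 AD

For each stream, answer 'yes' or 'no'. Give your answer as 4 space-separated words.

Stream 1: error at byte offset 0. INVALID
Stream 2: error at byte offset 1. INVALID
Stream 3: error at byte offset 2. INVALID
Stream 4: decodes cleanly. VALID

Answer: no no no yes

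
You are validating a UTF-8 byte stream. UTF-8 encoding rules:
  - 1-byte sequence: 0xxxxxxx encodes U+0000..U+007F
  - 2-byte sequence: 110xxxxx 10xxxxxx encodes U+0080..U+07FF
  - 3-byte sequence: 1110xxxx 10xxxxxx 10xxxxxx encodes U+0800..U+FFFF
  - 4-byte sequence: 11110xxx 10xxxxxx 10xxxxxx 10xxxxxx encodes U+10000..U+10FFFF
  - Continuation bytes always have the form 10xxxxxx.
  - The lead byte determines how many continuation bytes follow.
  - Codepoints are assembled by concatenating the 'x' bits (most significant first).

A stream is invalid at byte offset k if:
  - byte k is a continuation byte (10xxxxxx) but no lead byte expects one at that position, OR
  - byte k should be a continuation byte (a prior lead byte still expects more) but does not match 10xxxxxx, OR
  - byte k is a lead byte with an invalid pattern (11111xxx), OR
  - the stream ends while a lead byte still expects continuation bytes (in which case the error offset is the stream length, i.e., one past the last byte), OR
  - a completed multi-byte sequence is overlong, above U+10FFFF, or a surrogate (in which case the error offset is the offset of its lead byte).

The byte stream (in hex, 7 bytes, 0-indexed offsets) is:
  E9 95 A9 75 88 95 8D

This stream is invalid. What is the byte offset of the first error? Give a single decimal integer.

Byte[0]=E9: 3-byte lead, need 2 cont bytes. acc=0x9
Byte[1]=95: continuation. acc=(acc<<6)|0x15=0x255
Byte[2]=A9: continuation. acc=(acc<<6)|0x29=0x9569
Completed: cp=U+9569 (starts at byte 0)
Byte[3]=75: 1-byte ASCII. cp=U+0075
Byte[4]=88: INVALID lead byte (not 0xxx/110x/1110/11110)

Answer: 4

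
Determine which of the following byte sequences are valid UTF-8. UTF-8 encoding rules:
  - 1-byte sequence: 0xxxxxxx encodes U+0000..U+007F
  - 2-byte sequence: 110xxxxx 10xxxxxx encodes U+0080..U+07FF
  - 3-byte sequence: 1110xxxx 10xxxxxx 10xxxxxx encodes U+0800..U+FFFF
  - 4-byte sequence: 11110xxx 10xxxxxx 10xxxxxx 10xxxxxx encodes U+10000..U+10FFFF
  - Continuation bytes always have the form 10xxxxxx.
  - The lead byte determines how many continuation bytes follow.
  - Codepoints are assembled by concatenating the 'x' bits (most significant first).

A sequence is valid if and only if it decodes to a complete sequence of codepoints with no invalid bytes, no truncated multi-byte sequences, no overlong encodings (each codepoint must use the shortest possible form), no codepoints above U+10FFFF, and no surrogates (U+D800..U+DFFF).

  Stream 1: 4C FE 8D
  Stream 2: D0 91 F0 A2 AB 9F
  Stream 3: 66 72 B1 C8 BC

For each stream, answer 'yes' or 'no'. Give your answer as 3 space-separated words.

Stream 1: error at byte offset 1. INVALID
Stream 2: decodes cleanly. VALID
Stream 3: error at byte offset 2. INVALID

Answer: no yes no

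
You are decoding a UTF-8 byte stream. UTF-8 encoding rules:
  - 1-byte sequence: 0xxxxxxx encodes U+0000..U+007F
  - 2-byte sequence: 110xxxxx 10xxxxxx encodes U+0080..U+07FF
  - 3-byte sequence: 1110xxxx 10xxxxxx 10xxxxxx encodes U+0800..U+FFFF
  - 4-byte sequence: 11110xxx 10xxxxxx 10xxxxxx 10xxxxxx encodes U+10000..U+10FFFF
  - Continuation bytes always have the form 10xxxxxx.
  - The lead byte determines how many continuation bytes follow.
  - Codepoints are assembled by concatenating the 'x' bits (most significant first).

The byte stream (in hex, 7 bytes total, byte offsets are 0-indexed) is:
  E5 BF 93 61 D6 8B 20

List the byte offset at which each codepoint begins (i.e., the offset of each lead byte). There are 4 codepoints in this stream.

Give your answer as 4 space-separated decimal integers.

Answer: 0 3 4 6

Derivation:
Byte[0]=E5: 3-byte lead, need 2 cont bytes. acc=0x5
Byte[1]=BF: continuation. acc=(acc<<6)|0x3F=0x17F
Byte[2]=93: continuation. acc=(acc<<6)|0x13=0x5FD3
Completed: cp=U+5FD3 (starts at byte 0)
Byte[3]=61: 1-byte ASCII. cp=U+0061
Byte[4]=D6: 2-byte lead, need 1 cont bytes. acc=0x16
Byte[5]=8B: continuation. acc=(acc<<6)|0x0B=0x58B
Completed: cp=U+058B (starts at byte 4)
Byte[6]=20: 1-byte ASCII. cp=U+0020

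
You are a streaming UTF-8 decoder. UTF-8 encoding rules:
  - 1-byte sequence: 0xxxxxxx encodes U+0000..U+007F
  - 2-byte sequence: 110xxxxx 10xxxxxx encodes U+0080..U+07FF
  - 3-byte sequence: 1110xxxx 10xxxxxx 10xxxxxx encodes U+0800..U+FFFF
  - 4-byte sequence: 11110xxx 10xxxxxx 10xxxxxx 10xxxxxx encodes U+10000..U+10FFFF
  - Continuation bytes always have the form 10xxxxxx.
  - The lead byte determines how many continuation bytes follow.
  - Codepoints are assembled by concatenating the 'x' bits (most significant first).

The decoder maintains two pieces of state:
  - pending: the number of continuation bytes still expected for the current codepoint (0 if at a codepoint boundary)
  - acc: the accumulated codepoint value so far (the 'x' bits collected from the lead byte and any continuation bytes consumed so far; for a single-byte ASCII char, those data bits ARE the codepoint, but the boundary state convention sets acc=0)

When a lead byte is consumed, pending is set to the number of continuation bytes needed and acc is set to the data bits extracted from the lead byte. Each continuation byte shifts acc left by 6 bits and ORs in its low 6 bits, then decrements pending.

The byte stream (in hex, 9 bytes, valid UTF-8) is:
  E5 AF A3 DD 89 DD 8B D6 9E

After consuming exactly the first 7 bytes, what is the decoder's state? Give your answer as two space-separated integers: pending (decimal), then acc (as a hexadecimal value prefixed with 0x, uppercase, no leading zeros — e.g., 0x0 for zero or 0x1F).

Answer: 0 0x74B

Derivation:
Byte[0]=E5: 3-byte lead. pending=2, acc=0x5
Byte[1]=AF: continuation. acc=(acc<<6)|0x2F=0x16F, pending=1
Byte[2]=A3: continuation. acc=(acc<<6)|0x23=0x5BE3, pending=0
Byte[3]=DD: 2-byte lead. pending=1, acc=0x1D
Byte[4]=89: continuation. acc=(acc<<6)|0x09=0x749, pending=0
Byte[5]=DD: 2-byte lead. pending=1, acc=0x1D
Byte[6]=8B: continuation. acc=(acc<<6)|0x0B=0x74B, pending=0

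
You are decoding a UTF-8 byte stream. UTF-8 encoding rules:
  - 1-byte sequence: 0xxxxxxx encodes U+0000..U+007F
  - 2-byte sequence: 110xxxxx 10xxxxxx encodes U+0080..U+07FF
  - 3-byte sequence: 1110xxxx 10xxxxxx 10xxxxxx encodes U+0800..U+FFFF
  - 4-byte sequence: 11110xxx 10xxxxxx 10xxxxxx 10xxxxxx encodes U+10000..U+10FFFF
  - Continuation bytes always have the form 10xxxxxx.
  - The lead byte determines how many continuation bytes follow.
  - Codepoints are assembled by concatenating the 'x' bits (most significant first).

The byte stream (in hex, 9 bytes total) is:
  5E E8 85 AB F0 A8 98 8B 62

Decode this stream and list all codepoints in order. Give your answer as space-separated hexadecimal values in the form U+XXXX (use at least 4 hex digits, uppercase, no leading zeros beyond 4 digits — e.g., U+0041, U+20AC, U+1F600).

Answer: U+005E U+816B U+2860B U+0062

Derivation:
Byte[0]=5E: 1-byte ASCII. cp=U+005E
Byte[1]=E8: 3-byte lead, need 2 cont bytes. acc=0x8
Byte[2]=85: continuation. acc=(acc<<6)|0x05=0x205
Byte[3]=AB: continuation. acc=(acc<<6)|0x2B=0x816B
Completed: cp=U+816B (starts at byte 1)
Byte[4]=F0: 4-byte lead, need 3 cont bytes. acc=0x0
Byte[5]=A8: continuation. acc=(acc<<6)|0x28=0x28
Byte[6]=98: continuation. acc=(acc<<6)|0x18=0xA18
Byte[7]=8B: continuation. acc=(acc<<6)|0x0B=0x2860B
Completed: cp=U+2860B (starts at byte 4)
Byte[8]=62: 1-byte ASCII. cp=U+0062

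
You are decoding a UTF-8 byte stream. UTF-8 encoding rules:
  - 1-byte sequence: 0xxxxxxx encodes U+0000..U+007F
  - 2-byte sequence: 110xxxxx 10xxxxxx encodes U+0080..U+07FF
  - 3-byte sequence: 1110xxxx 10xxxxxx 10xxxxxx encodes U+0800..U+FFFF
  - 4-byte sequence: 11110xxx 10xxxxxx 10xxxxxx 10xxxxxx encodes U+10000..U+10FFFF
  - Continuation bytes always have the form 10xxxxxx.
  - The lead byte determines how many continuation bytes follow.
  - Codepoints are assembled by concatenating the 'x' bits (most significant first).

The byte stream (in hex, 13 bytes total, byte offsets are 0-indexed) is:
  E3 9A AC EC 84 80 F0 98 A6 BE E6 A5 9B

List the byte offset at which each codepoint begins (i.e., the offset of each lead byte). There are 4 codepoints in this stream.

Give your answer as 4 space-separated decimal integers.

Byte[0]=E3: 3-byte lead, need 2 cont bytes. acc=0x3
Byte[1]=9A: continuation. acc=(acc<<6)|0x1A=0xDA
Byte[2]=AC: continuation. acc=(acc<<6)|0x2C=0x36AC
Completed: cp=U+36AC (starts at byte 0)
Byte[3]=EC: 3-byte lead, need 2 cont bytes. acc=0xC
Byte[4]=84: continuation. acc=(acc<<6)|0x04=0x304
Byte[5]=80: continuation. acc=(acc<<6)|0x00=0xC100
Completed: cp=U+C100 (starts at byte 3)
Byte[6]=F0: 4-byte lead, need 3 cont bytes. acc=0x0
Byte[7]=98: continuation. acc=(acc<<6)|0x18=0x18
Byte[8]=A6: continuation. acc=(acc<<6)|0x26=0x626
Byte[9]=BE: continuation. acc=(acc<<6)|0x3E=0x189BE
Completed: cp=U+189BE (starts at byte 6)
Byte[10]=E6: 3-byte lead, need 2 cont bytes. acc=0x6
Byte[11]=A5: continuation. acc=(acc<<6)|0x25=0x1A5
Byte[12]=9B: continuation. acc=(acc<<6)|0x1B=0x695B
Completed: cp=U+695B (starts at byte 10)

Answer: 0 3 6 10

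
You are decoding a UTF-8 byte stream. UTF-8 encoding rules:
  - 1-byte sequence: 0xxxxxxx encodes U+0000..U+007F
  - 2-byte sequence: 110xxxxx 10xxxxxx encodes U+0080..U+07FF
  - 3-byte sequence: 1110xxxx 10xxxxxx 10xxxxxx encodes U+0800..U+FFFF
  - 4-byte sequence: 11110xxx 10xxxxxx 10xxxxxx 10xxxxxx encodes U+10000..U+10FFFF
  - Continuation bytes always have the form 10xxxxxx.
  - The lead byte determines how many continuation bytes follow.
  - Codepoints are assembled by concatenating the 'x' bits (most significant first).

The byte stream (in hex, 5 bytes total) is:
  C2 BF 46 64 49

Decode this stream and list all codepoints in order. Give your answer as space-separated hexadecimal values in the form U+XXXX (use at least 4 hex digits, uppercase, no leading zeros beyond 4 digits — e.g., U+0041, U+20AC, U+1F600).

Byte[0]=C2: 2-byte lead, need 1 cont bytes. acc=0x2
Byte[1]=BF: continuation. acc=(acc<<6)|0x3F=0xBF
Completed: cp=U+00BF (starts at byte 0)
Byte[2]=46: 1-byte ASCII. cp=U+0046
Byte[3]=64: 1-byte ASCII. cp=U+0064
Byte[4]=49: 1-byte ASCII. cp=U+0049

Answer: U+00BF U+0046 U+0064 U+0049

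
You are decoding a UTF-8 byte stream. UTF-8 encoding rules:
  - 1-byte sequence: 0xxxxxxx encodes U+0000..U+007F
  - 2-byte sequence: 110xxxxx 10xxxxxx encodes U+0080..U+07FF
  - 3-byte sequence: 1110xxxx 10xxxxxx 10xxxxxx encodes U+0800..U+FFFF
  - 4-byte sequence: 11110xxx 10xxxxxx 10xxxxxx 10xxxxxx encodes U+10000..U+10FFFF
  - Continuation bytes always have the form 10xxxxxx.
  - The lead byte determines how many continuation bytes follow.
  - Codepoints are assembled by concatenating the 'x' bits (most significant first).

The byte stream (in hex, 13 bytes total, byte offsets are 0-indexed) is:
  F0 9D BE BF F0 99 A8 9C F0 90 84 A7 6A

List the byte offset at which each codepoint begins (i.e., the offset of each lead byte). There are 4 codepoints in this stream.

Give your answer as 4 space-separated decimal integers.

Answer: 0 4 8 12

Derivation:
Byte[0]=F0: 4-byte lead, need 3 cont bytes. acc=0x0
Byte[1]=9D: continuation. acc=(acc<<6)|0x1D=0x1D
Byte[2]=BE: continuation. acc=(acc<<6)|0x3E=0x77E
Byte[3]=BF: continuation. acc=(acc<<6)|0x3F=0x1DFBF
Completed: cp=U+1DFBF (starts at byte 0)
Byte[4]=F0: 4-byte lead, need 3 cont bytes. acc=0x0
Byte[5]=99: continuation. acc=(acc<<6)|0x19=0x19
Byte[6]=A8: continuation. acc=(acc<<6)|0x28=0x668
Byte[7]=9C: continuation. acc=(acc<<6)|0x1C=0x19A1C
Completed: cp=U+19A1C (starts at byte 4)
Byte[8]=F0: 4-byte lead, need 3 cont bytes. acc=0x0
Byte[9]=90: continuation. acc=(acc<<6)|0x10=0x10
Byte[10]=84: continuation. acc=(acc<<6)|0x04=0x404
Byte[11]=A7: continuation. acc=(acc<<6)|0x27=0x10127
Completed: cp=U+10127 (starts at byte 8)
Byte[12]=6A: 1-byte ASCII. cp=U+006A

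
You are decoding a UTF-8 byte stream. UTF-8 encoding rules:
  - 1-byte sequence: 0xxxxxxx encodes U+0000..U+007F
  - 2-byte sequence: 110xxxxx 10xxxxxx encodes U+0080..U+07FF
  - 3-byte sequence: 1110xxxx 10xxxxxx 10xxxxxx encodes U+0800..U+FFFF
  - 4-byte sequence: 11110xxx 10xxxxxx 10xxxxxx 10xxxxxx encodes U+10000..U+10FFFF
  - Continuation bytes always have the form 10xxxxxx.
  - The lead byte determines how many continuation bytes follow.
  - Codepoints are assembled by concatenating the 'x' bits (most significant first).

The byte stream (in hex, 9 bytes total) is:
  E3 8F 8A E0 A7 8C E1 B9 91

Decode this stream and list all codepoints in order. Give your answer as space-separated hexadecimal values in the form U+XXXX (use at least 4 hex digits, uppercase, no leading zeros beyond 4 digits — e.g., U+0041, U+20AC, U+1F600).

Byte[0]=E3: 3-byte lead, need 2 cont bytes. acc=0x3
Byte[1]=8F: continuation. acc=(acc<<6)|0x0F=0xCF
Byte[2]=8A: continuation. acc=(acc<<6)|0x0A=0x33CA
Completed: cp=U+33CA (starts at byte 0)
Byte[3]=E0: 3-byte lead, need 2 cont bytes. acc=0x0
Byte[4]=A7: continuation. acc=(acc<<6)|0x27=0x27
Byte[5]=8C: continuation. acc=(acc<<6)|0x0C=0x9CC
Completed: cp=U+09CC (starts at byte 3)
Byte[6]=E1: 3-byte lead, need 2 cont bytes. acc=0x1
Byte[7]=B9: continuation. acc=(acc<<6)|0x39=0x79
Byte[8]=91: continuation. acc=(acc<<6)|0x11=0x1E51
Completed: cp=U+1E51 (starts at byte 6)

Answer: U+33CA U+09CC U+1E51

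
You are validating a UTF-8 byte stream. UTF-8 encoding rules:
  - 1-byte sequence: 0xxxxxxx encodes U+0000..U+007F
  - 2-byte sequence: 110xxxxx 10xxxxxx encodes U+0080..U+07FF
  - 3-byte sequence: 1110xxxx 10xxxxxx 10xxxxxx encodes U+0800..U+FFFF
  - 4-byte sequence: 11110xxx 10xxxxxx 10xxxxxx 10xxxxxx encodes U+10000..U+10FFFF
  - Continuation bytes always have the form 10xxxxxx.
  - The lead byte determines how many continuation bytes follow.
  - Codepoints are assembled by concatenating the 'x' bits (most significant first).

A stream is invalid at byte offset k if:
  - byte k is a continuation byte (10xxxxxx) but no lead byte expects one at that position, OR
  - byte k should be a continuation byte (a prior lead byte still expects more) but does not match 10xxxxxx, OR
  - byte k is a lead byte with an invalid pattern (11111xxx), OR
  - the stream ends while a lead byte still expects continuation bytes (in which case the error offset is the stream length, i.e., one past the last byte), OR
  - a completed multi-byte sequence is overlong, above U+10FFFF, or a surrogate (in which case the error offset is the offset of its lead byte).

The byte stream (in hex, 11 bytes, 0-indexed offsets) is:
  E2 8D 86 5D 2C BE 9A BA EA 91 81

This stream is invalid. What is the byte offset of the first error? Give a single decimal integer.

Answer: 5

Derivation:
Byte[0]=E2: 3-byte lead, need 2 cont bytes. acc=0x2
Byte[1]=8D: continuation. acc=(acc<<6)|0x0D=0x8D
Byte[2]=86: continuation. acc=(acc<<6)|0x06=0x2346
Completed: cp=U+2346 (starts at byte 0)
Byte[3]=5D: 1-byte ASCII. cp=U+005D
Byte[4]=2C: 1-byte ASCII. cp=U+002C
Byte[5]=BE: INVALID lead byte (not 0xxx/110x/1110/11110)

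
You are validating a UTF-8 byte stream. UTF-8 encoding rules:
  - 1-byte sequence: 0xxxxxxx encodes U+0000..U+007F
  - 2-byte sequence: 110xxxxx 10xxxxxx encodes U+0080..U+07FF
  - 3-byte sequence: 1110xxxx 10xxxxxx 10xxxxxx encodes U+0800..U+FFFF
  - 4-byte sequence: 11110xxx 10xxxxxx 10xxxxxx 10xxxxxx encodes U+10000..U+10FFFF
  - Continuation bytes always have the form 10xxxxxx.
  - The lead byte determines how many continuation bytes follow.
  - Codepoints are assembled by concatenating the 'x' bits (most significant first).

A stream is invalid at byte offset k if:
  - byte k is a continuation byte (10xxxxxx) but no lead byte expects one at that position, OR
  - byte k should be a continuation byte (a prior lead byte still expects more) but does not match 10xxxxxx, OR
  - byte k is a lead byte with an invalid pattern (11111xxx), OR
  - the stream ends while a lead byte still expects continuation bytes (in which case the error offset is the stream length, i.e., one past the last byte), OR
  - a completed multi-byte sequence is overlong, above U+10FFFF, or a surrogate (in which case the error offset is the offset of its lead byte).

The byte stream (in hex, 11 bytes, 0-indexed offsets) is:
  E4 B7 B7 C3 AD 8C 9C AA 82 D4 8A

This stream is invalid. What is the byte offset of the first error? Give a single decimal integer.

Answer: 5

Derivation:
Byte[0]=E4: 3-byte lead, need 2 cont bytes. acc=0x4
Byte[1]=B7: continuation. acc=(acc<<6)|0x37=0x137
Byte[2]=B7: continuation. acc=(acc<<6)|0x37=0x4DF7
Completed: cp=U+4DF7 (starts at byte 0)
Byte[3]=C3: 2-byte lead, need 1 cont bytes. acc=0x3
Byte[4]=AD: continuation. acc=(acc<<6)|0x2D=0xED
Completed: cp=U+00ED (starts at byte 3)
Byte[5]=8C: INVALID lead byte (not 0xxx/110x/1110/11110)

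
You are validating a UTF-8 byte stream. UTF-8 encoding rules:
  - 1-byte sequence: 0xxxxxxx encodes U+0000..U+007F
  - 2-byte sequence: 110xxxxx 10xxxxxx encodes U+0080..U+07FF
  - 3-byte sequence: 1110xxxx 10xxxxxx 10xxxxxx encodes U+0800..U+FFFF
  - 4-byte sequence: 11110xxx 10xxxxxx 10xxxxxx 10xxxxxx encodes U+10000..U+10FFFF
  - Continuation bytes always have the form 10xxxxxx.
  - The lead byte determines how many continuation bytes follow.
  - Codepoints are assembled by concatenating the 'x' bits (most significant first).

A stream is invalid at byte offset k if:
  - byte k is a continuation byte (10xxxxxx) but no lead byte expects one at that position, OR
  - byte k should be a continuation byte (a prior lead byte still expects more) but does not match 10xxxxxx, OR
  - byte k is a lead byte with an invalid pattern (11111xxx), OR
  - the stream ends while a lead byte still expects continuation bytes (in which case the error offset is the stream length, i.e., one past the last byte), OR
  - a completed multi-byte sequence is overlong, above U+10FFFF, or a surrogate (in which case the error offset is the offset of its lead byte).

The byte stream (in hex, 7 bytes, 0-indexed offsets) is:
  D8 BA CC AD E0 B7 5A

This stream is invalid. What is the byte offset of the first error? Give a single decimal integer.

Answer: 6

Derivation:
Byte[0]=D8: 2-byte lead, need 1 cont bytes. acc=0x18
Byte[1]=BA: continuation. acc=(acc<<6)|0x3A=0x63A
Completed: cp=U+063A (starts at byte 0)
Byte[2]=CC: 2-byte lead, need 1 cont bytes. acc=0xC
Byte[3]=AD: continuation. acc=(acc<<6)|0x2D=0x32D
Completed: cp=U+032D (starts at byte 2)
Byte[4]=E0: 3-byte lead, need 2 cont bytes. acc=0x0
Byte[5]=B7: continuation. acc=(acc<<6)|0x37=0x37
Byte[6]=5A: expected 10xxxxxx continuation. INVALID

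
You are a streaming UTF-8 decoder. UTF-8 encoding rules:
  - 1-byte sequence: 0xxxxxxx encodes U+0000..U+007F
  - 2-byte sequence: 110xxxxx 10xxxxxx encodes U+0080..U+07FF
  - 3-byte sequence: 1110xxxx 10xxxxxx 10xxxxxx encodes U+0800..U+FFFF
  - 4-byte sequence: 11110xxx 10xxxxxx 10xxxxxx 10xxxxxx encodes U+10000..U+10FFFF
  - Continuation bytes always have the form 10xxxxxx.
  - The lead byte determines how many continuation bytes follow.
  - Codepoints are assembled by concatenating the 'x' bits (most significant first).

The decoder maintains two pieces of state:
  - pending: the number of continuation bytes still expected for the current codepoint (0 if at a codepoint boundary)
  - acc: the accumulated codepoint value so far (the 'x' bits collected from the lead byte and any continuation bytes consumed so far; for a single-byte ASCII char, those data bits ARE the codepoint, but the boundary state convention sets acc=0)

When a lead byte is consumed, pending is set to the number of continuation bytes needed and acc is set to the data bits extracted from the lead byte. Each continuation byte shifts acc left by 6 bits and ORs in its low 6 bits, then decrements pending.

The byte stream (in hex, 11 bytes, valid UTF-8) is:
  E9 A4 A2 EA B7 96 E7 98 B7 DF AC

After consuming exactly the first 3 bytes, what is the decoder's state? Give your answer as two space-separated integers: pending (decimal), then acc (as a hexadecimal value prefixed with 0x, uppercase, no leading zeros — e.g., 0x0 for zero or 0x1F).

Answer: 0 0x9922

Derivation:
Byte[0]=E9: 3-byte lead. pending=2, acc=0x9
Byte[1]=A4: continuation. acc=(acc<<6)|0x24=0x264, pending=1
Byte[2]=A2: continuation. acc=(acc<<6)|0x22=0x9922, pending=0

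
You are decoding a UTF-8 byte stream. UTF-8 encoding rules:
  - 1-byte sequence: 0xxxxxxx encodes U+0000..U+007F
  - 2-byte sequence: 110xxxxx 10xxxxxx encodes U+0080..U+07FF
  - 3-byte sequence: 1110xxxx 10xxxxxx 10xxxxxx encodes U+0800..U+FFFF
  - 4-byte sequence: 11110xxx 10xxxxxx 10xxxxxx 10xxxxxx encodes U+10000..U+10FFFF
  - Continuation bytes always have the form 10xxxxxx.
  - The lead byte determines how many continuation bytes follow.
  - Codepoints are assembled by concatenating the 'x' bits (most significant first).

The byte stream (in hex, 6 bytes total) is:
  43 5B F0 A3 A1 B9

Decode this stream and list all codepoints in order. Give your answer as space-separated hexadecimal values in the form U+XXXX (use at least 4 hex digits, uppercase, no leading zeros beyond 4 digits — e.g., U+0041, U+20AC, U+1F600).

Byte[0]=43: 1-byte ASCII. cp=U+0043
Byte[1]=5B: 1-byte ASCII. cp=U+005B
Byte[2]=F0: 4-byte lead, need 3 cont bytes. acc=0x0
Byte[3]=A3: continuation. acc=(acc<<6)|0x23=0x23
Byte[4]=A1: continuation. acc=(acc<<6)|0x21=0x8E1
Byte[5]=B9: continuation. acc=(acc<<6)|0x39=0x23879
Completed: cp=U+23879 (starts at byte 2)

Answer: U+0043 U+005B U+23879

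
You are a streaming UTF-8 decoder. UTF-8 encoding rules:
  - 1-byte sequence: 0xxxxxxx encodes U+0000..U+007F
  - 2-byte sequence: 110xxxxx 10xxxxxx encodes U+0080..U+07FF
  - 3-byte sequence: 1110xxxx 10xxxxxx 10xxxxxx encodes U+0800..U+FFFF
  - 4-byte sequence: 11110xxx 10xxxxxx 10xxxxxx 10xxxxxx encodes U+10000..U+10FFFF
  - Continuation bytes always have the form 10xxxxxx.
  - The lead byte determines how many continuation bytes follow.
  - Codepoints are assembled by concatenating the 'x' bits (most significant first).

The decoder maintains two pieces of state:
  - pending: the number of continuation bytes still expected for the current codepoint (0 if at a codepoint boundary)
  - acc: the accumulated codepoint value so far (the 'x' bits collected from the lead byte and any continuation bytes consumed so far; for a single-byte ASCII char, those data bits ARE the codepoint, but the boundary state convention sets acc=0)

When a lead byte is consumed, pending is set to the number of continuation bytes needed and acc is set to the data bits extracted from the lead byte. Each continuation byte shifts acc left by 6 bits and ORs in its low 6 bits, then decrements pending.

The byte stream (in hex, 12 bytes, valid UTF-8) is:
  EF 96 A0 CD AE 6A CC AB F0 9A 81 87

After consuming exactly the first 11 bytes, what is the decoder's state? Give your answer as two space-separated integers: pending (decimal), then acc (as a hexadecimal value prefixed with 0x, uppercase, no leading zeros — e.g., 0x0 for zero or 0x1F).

Answer: 1 0x681

Derivation:
Byte[0]=EF: 3-byte lead. pending=2, acc=0xF
Byte[1]=96: continuation. acc=(acc<<6)|0x16=0x3D6, pending=1
Byte[2]=A0: continuation. acc=(acc<<6)|0x20=0xF5A0, pending=0
Byte[3]=CD: 2-byte lead. pending=1, acc=0xD
Byte[4]=AE: continuation. acc=(acc<<6)|0x2E=0x36E, pending=0
Byte[5]=6A: 1-byte. pending=0, acc=0x0
Byte[6]=CC: 2-byte lead. pending=1, acc=0xC
Byte[7]=AB: continuation. acc=(acc<<6)|0x2B=0x32B, pending=0
Byte[8]=F0: 4-byte lead. pending=3, acc=0x0
Byte[9]=9A: continuation. acc=(acc<<6)|0x1A=0x1A, pending=2
Byte[10]=81: continuation. acc=(acc<<6)|0x01=0x681, pending=1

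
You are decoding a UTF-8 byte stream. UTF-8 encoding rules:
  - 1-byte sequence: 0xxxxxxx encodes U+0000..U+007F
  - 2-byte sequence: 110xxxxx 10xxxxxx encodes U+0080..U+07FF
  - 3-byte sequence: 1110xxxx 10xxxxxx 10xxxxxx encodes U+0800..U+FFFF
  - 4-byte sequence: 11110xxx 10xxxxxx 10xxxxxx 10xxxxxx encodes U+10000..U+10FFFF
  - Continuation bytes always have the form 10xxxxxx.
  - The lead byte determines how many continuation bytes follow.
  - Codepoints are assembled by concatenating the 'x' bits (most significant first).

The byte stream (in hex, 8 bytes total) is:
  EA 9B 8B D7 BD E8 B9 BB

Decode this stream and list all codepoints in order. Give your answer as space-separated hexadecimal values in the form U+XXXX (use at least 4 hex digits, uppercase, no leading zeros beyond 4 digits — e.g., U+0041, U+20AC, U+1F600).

Answer: U+A6CB U+05FD U+8E7B

Derivation:
Byte[0]=EA: 3-byte lead, need 2 cont bytes. acc=0xA
Byte[1]=9B: continuation. acc=(acc<<6)|0x1B=0x29B
Byte[2]=8B: continuation. acc=(acc<<6)|0x0B=0xA6CB
Completed: cp=U+A6CB (starts at byte 0)
Byte[3]=D7: 2-byte lead, need 1 cont bytes. acc=0x17
Byte[4]=BD: continuation. acc=(acc<<6)|0x3D=0x5FD
Completed: cp=U+05FD (starts at byte 3)
Byte[5]=E8: 3-byte lead, need 2 cont bytes. acc=0x8
Byte[6]=B9: continuation. acc=(acc<<6)|0x39=0x239
Byte[7]=BB: continuation. acc=(acc<<6)|0x3B=0x8E7B
Completed: cp=U+8E7B (starts at byte 5)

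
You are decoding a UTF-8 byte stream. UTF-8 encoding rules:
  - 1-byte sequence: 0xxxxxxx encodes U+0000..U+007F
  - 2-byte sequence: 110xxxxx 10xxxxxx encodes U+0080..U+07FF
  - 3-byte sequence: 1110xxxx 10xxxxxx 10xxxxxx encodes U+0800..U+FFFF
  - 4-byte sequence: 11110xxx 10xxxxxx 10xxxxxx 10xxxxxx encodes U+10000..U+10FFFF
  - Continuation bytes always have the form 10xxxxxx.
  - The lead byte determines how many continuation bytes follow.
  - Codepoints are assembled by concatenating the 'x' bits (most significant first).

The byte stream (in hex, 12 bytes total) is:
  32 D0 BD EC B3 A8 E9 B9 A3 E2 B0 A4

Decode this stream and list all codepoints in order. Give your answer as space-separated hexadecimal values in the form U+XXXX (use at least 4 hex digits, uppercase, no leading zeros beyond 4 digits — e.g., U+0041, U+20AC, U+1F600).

Byte[0]=32: 1-byte ASCII. cp=U+0032
Byte[1]=D0: 2-byte lead, need 1 cont bytes. acc=0x10
Byte[2]=BD: continuation. acc=(acc<<6)|0x3D=0x43D
Completed: cp=U+043D (starts at byte 1)
Byte[3]=EC: 3-byte lead, need 2 cont bytes. acc=0xC
Byte[4]=B3: continuation. acc=(acc<<6)|0x33=0x333
Byte[5]=A8: continuation. acc=(acc<<6)|0x28=0xCCE8
Completed: cp=U+CCE8 (starts at byte 3)
Byte[6]=E9: 3-byte lead, need 2 cont bytes. acc=0x9
Byte[7]=B9: continuation. acc=(acc<<6)|0x39=0x279
Byte[8]=A3: continuation. acc=(acc<<6)|0x23=0x9E63
Completed: cp=U+9E63 (starts at byte 6)
Byte[9]=E2: 3-byte lead, need 2 cont bytes. acc=0x2
Byte[10]=B0: continuation. acc=(acc<<6)|0x30=0xB0
Byte[11]=A4: continuation. acc=(acc<<6)|0x24=0x2C24
Completed: cp=U+2C24 (starts at byte 9)

Answer: U+0032 U+043D U+CCE8 U+9E63 U+2C24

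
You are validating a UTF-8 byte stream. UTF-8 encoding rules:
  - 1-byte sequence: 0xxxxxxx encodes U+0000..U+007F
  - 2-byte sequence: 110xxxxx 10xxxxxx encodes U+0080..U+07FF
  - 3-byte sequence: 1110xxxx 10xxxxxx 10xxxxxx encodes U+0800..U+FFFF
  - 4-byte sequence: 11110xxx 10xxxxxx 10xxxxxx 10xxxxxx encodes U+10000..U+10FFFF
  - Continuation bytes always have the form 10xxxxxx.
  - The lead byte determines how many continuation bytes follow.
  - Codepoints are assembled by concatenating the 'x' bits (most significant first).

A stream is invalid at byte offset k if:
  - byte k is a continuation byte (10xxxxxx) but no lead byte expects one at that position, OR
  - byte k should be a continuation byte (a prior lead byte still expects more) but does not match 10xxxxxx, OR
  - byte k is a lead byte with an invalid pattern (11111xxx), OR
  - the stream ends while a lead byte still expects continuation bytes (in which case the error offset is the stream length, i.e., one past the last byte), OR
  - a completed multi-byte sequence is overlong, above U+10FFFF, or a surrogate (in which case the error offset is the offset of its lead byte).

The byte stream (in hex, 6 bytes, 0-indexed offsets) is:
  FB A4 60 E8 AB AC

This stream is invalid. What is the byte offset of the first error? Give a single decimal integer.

Answer: 0

Derivation:
Byte[0]=FB: INVALID lead byte (not 0xxx/110x/1110/11110)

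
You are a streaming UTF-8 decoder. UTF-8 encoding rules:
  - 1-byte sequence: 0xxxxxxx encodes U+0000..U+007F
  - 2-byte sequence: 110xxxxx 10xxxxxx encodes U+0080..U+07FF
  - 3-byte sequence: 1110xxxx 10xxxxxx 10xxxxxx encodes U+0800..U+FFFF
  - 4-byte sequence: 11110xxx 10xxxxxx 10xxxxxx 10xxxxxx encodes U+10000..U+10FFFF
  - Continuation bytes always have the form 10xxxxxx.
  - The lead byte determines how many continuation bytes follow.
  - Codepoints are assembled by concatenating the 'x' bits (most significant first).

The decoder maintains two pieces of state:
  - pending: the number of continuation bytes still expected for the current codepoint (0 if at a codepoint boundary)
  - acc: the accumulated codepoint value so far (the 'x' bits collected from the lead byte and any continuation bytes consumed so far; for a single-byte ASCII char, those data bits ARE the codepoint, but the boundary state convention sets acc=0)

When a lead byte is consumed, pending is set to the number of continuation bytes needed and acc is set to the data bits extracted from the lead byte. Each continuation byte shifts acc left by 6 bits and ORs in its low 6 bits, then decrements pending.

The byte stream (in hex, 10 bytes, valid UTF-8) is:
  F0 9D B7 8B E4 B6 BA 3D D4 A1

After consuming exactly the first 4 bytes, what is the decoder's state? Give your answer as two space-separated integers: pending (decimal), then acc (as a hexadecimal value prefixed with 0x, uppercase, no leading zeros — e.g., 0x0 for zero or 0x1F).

Answer: 0 0x1DDCB

Derivation:
Byte[0]=F0: 4-byte lead. pending=3, acc=0x0
Byte[1]=9D: continuation. acc=(acc<<6)|0x1D=0x1D, pending=2
Byte[2]=B7: continuation. acc=(acc<<6)|0x37=0x777, pending=1
Byte[3]=8B: continuation. acc=(acc<<6)|0x0B=0x1DDCB, pending=0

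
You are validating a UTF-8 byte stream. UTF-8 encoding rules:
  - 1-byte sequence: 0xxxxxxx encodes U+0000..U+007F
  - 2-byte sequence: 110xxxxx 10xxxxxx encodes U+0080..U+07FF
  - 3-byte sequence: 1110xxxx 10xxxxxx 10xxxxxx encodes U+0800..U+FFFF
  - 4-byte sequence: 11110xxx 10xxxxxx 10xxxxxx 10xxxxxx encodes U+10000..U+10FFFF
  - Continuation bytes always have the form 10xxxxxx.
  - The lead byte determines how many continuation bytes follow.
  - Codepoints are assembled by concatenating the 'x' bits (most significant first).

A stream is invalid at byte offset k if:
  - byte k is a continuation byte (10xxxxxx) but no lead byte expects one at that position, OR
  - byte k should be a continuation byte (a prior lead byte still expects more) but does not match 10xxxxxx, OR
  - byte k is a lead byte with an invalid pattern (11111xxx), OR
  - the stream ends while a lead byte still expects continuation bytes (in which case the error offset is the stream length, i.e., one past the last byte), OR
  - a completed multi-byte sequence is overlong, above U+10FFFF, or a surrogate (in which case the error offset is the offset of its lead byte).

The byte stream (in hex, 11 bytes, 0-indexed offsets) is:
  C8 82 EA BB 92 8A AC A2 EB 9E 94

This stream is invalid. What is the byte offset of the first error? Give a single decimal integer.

Answer: 5

Derivation:
Byte[0]=C8: 2-byte lead, need 1 cont bytes. acc=0x8
Byte[1]=82: continuation. acc=(acc<<6)|0x02=0x202
Completed: cp=U+0202 (starts at byte 0)
Byte[2]=EA: 3-byte lead, need 2 cont bytes. acc=0xA
Byte[3]=BB: continuation. acc=(acc<<6)|0x3B=0x2BB
Byte[4]=92: continuation. acc=(acc<<6)|0x12=0xAED2
Completed: cp=U+AED2 (starts at byte 2)
Byte[5]=8A: INVALID lead byte (not 0xxx/110x/1110/11110)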